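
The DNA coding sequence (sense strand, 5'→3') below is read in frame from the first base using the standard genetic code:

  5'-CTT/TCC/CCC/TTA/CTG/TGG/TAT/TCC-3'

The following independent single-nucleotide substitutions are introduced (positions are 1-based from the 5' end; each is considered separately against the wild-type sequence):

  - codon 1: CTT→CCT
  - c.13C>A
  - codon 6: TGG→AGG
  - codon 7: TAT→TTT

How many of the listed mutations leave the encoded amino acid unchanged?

Codon 1: CTT (Leu) → CCT (Pro) — missense.
Codon 5: CTG (Leu) → ATG (Met) — missense.
Codon 6: TGG (Trp) → AGG (Arg) — missense.
Codon 7: TAT (Tyr) → TTT (Phe) — missense.
Synonymous: 0 of 4.

0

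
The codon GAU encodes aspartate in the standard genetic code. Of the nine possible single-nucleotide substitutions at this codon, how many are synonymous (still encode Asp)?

Position 1: none → 0 synonymous.
Position 2: none → 0 synonymous.
Position 3: GAC → 1 synonymous.
Total: 0 + 0 + 1 = 1.

1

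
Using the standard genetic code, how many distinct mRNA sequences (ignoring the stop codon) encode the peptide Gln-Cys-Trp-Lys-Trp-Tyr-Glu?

32

Gln: 2 codons.
Cys: 2 codons.
Trp: 1 codon.
Lys: 2 codons.
Trp: 1 codon.
Tyr: 2 codons.
Glu: 2 codons.
2 × 2 × 1 × 2 × 1 × 2 × 2 = 32.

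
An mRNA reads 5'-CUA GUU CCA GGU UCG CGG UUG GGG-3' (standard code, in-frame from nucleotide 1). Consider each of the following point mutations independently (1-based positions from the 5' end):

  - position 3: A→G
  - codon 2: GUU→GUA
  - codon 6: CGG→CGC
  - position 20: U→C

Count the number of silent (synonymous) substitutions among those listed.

Codon 1: CUA (Leu) → CUG (Leu) — synonymous.
Codon 2: GUU (Val) → GUA (Val) — synonymous.
Codon 6: CGG (Arg) → CGC (Arg) — synonymous.
Codon 7: UUG (Leu) → UCG (Ser) — missense.
Synonymous: 3 of 4.

3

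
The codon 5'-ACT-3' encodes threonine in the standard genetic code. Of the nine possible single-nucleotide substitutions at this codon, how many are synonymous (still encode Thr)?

3

Position 1: none → 0 synonymous.
Position 2: none → 0 synonymous.
Position 3: ACC, ACA, ACG → 3 synonymous.
Total: 0 + 0 + 3 = 3.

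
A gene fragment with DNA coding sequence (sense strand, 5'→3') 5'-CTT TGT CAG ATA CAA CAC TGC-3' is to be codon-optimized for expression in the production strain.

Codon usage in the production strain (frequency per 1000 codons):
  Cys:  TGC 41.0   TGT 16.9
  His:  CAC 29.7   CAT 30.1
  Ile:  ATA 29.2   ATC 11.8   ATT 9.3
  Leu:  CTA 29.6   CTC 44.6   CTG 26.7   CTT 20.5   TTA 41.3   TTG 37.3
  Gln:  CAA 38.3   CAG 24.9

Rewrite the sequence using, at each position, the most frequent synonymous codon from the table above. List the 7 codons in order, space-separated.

CTC TGC CAA ATA CAA CAT TGC

Codon 1 (Leu): best is CTC at 44.6.
Codon 2 (Cys): best is TGC at 41.0.
Codon 3 (Gln): best is CAA at 38.3.
Codon 4 (Ile): best is ATA at 29.2.
Codon 5 (Gln): best is CAA at 38.3.
Codon 6 (His): best is CAT at 30.1.
Codon 7 (Cys): best is TGC at 41.0.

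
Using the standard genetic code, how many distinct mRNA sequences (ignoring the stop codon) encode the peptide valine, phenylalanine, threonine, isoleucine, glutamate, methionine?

Val: 4 codons.
Phe: 2 codons.
Thr: 4 codons.
Ile: 3 codons.
Glu: 2 codons.
Met: 1 codon.
4 × 2 × 4 × 3 × 2 × 1 = 192.

192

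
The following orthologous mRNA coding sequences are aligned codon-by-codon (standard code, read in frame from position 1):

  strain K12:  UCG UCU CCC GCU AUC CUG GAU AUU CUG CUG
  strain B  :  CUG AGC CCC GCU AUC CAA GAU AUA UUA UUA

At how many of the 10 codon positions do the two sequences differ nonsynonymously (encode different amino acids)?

Codon 1: UCG Ser / CUG Leu — nonsynonymous.
Codon 2: UCU Ser / AGC Ser — synonymous.
Codon 3: CCC Pro / CCC Pro — identical.
Codon 4: GCU Ala / GCU Ala — identical.
Codon 5: AUC Ile / AUC Ile — identical.
Codon 6: CUG Leu / CAA Gln — nonsynonymous.
Codon 7: GAU Asp / GAU Asp — identical.
Codon 8: AUU Ile / AUA Ile — synonymous.
Codon 9: CUG Leu / UUA Leu — synonymous.
Codon 10: CUG Leu / UUA Leu — synonymous.
Nonsynonymous differences: 2.

2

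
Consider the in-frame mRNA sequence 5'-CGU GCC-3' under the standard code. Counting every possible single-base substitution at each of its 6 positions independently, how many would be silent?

Codon 1 (CGU, Arg): 3 synonymous substitutions.
Codon 2 (GCC, Ala): 3 synonymous substitutions.
Total: 3 + 3 = 6.

6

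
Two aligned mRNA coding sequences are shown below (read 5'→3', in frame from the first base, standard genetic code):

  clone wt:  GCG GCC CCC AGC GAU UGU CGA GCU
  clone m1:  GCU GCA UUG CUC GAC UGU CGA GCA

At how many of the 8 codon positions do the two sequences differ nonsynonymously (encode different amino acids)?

Codon 1: GCG Ala / GCU Ala — synonymous.
Codon 2: GCC Ala / GCA Ala — synonymous.
Codon 3: CCC Pro / UUG Leu — nonsynonymous.
Codon 4: AGC Ser / CUC Leu — nonsynonymous.
Codon 5: GAU Asp / GAC Asp — synonymous.
Codon 6: UGU Cys / UGU Cys — identical.
Codon 7: CGA Arg / CGA Arg — identical.
Codon 8: GCU Ala / GCA Ala — synonymous.
Nonsynonymous differences: 2.

2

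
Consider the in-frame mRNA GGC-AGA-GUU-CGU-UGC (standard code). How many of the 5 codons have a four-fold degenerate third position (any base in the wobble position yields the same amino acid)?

Codon 1 GGC (Gly): third position 4-fold.
Codon 2 AGA (Arg): third position 2-fold.
Codon 3 GUU (Val): third position 4-fold.
Codon 4 CGU (Arg): third position 4-fold.
Codon 5 UGC (Cys): third position 2-fold.
Four-fold degenerate third positions: 3.

3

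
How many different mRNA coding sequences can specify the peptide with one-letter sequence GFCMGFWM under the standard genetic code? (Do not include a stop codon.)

128

Gly: 4 codons.
Phe: 2 codons.
Cys: 2 codons.
Met: 1 codon.
Gly: 4 codons.
Phe: 2 codons.
Trp: 1 codon.
Met: 1 codon.
4 × 2 × 2 × 1 × 4 × 2 × 1 × 1 = 128.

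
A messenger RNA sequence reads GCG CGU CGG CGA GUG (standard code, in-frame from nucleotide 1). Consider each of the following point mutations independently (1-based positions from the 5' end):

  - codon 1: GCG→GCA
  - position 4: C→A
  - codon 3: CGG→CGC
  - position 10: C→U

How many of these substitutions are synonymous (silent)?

2

Codon 1: GCG (Ala) → GCA (Ala) — synonymous.
Codon 2: CGU (Arg) → AGU (Ser) — missense.
Codon 3: CGG (Arg) → CGC (Arg) — synonymous.
Codon 4: CGA (Arg) → UGA (Stop) — nonsense.
Synonymous: 2 of 4.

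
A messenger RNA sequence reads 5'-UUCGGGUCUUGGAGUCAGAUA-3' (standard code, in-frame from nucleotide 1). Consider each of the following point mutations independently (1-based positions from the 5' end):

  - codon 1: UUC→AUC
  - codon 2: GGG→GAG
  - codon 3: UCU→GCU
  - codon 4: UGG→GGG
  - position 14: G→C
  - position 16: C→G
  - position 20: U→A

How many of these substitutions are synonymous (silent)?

0

Codon 1: UUC (Phe) → AUC (Ile) — missense.
Codon 2: GGG (Gly) → GAG (Glu) — missense.
Codon 3: UCU (Ser) → GCU (Ala) — missense.
Codon 4: UGG (Trp) → GGG (Gly) — missense.
Codon 5: AGU (Ser) → ACU (Thr) — missense.
Codon 6: CAG (Gln) → GAG (Glu) — missense.
Codon 7: AUA (Ile) → AAA (Lys) — missense.
Synonymous: 0 of 7.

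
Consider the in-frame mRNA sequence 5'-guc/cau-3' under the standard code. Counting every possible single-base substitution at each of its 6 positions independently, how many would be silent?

Codon 1 (GUC, Val): 3 synonymous substitutions.
Codon 2 (CAU, His): 1 synonymous substitution.
Total: 3 + 1 = 4.

4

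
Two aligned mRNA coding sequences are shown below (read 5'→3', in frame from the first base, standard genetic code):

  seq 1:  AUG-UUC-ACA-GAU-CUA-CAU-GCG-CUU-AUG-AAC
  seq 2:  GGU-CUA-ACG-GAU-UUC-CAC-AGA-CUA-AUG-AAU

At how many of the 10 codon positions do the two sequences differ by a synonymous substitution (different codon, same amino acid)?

4

Codon 1: AUG Met / GGU Gly — nonsynonymous.
Codon 2: UUC Phe / CUA Leu — nonsynonymous.
Codon 3: ACA Thr / ACG Thr — synonymous.
Codon 4: GAU Asp / GAU Asp — identical.
Codon 5: CUA Leu / UUC Phe — nonsynonymous.
Codon 6: CAU His / CAC His — synonymous.
Codon 7: GCG Ala / AGA Arg — nonsynonymous.
Codon 8: CUU Leu / CUA Leu — synonymous.
Codon 9: AUG Met / AUG Met — identical.
Codon 10: AAC Asn / AAU Asn — synonymous.
Synonymous differences: 4.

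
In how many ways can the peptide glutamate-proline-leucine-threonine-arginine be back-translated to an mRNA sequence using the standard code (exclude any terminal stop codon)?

Glu: 2 codons.
Pro: 4 codons.
Leu: 6 codons.
Thr: 4 codons.
Arg: 6 codons.
2 × 4 × 6 × 4 × 6 = 1152.

1152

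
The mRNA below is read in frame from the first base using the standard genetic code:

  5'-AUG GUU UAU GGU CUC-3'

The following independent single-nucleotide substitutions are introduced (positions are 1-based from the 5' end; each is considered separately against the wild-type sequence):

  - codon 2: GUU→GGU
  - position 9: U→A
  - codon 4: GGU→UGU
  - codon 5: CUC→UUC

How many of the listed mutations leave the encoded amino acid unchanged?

0

Codon 2: GUU (Val) → GGU (Gly) — missense.
Codon 3: UAU (Tyr) → UAA (Stop) — nonsense.
Codon 4: GGU (Gly) → UGU (Cys) — missense.
Codon 5: CUC (Leu) → UUC (Phe) — missense.
Synonymous: 0 of 4.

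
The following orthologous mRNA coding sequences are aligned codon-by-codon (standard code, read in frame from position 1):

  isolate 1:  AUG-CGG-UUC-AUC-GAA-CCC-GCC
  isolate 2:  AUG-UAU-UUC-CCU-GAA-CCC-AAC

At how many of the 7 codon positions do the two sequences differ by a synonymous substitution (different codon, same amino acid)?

0

Codon 1: AUG Met / AUG Met — identical.
Codon 2: CGG Arg / UAU Tyr — nonsynonymous.
Codon 3: UUC Phe / UUC Phe — identical.
Codon 4: AUC Ile / CCU Pro — nonsynonymous.
Codon 5: GAA Glu / GAA Glu — identical.
Codon 6: CCC Pro / CCC Pro — identical.
Codon 7: GCC Ala / AAC Asn — nonsynonymous.
Synonymous differences: 0.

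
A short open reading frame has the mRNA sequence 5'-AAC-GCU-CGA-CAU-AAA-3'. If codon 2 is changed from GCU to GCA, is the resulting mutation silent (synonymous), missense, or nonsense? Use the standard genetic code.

Position 6 falls in codon 2: GCU → Ala.
After the substitution the codon is GCA → Ala.
Both encode Ala, so the change is synonymous.

silent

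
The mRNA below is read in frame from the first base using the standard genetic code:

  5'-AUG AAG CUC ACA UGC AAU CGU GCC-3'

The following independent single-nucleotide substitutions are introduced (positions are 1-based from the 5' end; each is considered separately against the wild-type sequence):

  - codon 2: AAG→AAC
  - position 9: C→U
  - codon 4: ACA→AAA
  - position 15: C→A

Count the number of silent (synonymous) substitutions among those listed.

Codon 2: AAG (Lys) → AAC (Asn) — missense.
Codon 3: CUC (Leu) → CUU (Leu) — synonymous.
Codon 4: ACA (Thr) → AAA (Lys) — missense.
Codon 5: UGC (Cys) → UGA (Stop) — nonsense.
Synonymous: 1 of 4.

1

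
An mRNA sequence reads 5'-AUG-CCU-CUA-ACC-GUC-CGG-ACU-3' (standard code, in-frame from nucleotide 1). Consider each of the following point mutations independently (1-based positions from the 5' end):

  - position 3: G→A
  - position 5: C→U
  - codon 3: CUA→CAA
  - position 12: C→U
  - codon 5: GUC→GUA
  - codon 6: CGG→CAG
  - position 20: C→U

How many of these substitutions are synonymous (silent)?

Codon 1: AUG (Met) → AUA (Ile) — missense.
Codon 2: CCU (Pro) → CUU (Leu) — missense.
Codon 3: CUA (Leu) → CAA (Gln) — missense.
Codon 4: ACC (Thr) → ACU (Thr) — synonymous.
Codon 5: GUC (Val) → GUA (Val) — synonymous.
Codon 6: CGG (Arg) → CAG (Gln) — missense.
Codon 7: ACU (Thr) → AUU (Ile) — missense.
Synonymous: 2 of 7.

2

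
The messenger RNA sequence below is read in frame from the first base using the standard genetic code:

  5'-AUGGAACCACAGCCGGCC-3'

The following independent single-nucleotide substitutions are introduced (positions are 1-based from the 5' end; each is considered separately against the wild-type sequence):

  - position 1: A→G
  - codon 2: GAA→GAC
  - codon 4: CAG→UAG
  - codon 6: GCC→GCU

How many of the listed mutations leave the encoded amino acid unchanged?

1

Codon 1: AUG (Met) → GUG (Val) — missense.
Codon 2: GAA (Glu) → GAC (Asp) — missense.
Codon 4: CAG (Gln) → UAG (Stop) — nonsense.
Codon 6: GCC (Ala) → GCU (Ala) — synonymous.
Synonymous: 1 of 4.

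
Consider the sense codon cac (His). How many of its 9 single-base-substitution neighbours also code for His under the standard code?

Position 1: none → 0 synonymous.
Position 2: none → 0 synonymous.
Position 3: CAU → 1 synonymous.
Total: 0 + 0 + 1 = 1.

1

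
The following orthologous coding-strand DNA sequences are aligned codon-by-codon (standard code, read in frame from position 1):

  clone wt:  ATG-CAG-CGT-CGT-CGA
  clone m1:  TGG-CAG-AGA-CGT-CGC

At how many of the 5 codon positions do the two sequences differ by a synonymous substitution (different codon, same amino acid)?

2

Codon 1: ATG Met / TGG Trp — nonsynonymous.
Codon 2: CAG Gln / CAG Gln — identical.
Codon 3: CGT Arg / AGA Arg — synonymous.
Codon 4: CGT Arg / CGT Arg — identical.
Codon 5: CGA Arg / CGC Arg — synonymous.
Synonymous differences: 2.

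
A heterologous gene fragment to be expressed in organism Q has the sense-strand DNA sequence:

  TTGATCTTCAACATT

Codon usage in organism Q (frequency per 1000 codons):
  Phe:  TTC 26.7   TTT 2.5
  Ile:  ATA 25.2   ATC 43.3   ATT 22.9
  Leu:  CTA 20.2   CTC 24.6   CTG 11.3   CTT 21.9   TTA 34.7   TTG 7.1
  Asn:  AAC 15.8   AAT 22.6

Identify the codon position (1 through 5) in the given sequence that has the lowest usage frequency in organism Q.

1

Codon 1 TTG (Leu): 7.1 per 1000.
Codon 2 ATC (Ile): 43.3 per 1000.
Codon 3 TTC (Phe): 26.7 per 1000.
Codon 4 AAC (Asn): 15.8 per 1000.
Codon 5 ATT (Ile): 22.9 per 1000.
Lowest frequency is 7.1 at codon 1.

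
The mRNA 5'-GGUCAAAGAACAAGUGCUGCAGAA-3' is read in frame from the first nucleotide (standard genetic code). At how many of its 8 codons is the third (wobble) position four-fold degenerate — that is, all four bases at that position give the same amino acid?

4

Codon 1 GGU (Gly): third position 4-fold.
Codon 2 CAA (Gln): third position 2-fold.
Codon 3 AGA (Arg): third position 2-fold.
Codon 4 ACA (Thr): third position 4-fold.
Codon 5 AGU (Ser): third position 2-fold.
Codon 6 GCU (Ala): third position 4-fold.
Codon 7 GCA (Ala): third position 4-fold.
Codon 8 GAA (Glu): third position 2-fold.
Four-fold degenerate third positions: 4.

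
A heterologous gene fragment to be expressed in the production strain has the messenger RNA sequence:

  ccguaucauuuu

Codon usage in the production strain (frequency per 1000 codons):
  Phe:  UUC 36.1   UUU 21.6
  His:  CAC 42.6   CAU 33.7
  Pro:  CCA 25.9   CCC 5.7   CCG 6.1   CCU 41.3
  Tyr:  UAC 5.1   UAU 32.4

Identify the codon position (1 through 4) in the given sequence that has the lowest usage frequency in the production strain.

1

Codon 1 CCG (Pro): 6.1 per 1000.
Codon 2 UAU (Tyr): 32.4 per 1000.
Codon 3 CAU (His): 33.7 per 1000.
Codon 4 UUU (Phe): 21.6 per 1000.
Lowest frequency is 6.1 at codon 1.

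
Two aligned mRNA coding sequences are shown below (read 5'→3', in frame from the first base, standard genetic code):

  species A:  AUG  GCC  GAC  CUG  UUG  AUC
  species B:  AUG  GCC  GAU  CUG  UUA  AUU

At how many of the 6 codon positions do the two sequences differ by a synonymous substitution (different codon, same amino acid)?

3

Codon 1: AUG Met / AUG Met — identical.
Codon 2: GCC Ala / GCC Ala — identical.
Codon 3: GAC Asp / GAU Asp — synonymous.
Codon 4: CUG Leu / CUG Leu — identical.
Codon 5: UUG Leu / UUA Leu — synonymous.
Codon 6: AUC Ile / AUU Ile — synonymous.
Synonymous differences: 3.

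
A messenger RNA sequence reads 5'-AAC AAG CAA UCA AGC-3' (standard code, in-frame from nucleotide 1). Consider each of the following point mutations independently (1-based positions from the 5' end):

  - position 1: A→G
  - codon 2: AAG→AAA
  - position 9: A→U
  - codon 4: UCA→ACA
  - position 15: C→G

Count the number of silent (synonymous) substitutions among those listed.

1

Codon 1: AAC (Asn) → GAC (Asp) — missense.
Codon 2: AAG (Lys) → AAA (Lys) — synonymous.
Codon 3: CAA (Gln) → CAU (His) — missense.
Codon 4: UCA (Ser) → ACA (Thr) — missense.
Codon 5: AGC (Ser) → AGG (Arg) — missense.
Synonymous: 1 of 5.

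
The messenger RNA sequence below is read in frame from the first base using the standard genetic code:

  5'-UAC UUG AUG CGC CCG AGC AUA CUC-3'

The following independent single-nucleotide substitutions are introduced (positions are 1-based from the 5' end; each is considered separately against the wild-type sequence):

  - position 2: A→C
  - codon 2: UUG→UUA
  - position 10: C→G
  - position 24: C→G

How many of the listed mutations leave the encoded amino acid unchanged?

Codon 1: UAC (Tyr) → UCC (Ser) — missense.
Codon 2: UUG (Leu) → UUA (Leu) — synonymous.
Codon 4: CGC (Arg) → GGC (Gly) — missense.
Codon 8: CUC (Leu) → CUG (Leu) — synonymous.
Synonymous: 2 of 4.

2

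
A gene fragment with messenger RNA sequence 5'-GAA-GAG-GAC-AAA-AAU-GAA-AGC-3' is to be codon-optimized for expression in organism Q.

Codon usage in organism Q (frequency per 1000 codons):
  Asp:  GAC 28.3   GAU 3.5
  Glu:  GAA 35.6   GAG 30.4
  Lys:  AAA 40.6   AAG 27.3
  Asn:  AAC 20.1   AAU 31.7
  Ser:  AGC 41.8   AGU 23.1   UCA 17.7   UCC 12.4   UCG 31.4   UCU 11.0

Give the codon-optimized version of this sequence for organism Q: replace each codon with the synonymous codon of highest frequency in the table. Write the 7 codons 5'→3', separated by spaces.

Codon 1 (Glu): best is GAA at 35.6.
Codon 2 (Glu): best is GAA at 35.6.
Codon 3 (Asp): best is GAC at 28.3.
Codon 4 (Lys): best is AAA at 40.6.
Codon 5 (Asn): best is AAU at 31.7.
Codon 6 (Glu): best is GAA at 35.6.
Codon 7 (Ser): best is AGC at 41.8.

GAA GAA GAC AAA AAU GAA AGC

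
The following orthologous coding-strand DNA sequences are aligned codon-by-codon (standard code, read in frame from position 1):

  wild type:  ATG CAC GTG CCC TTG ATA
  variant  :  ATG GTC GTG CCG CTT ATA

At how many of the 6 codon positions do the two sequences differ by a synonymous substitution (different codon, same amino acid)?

2

Codon 1: ATG Met / ATG Met — identical.
Codon 2: CAC His / GTC Val — nonsynonymous.
Codon 3: GTG Val / GTG Val — identical.
Codon 4: CCC Pro / CCG Pro — synonymous.
Codon 5: TTG Leu / CTT Leu — synonymous.
Codon 6: ATA Ile / ATA Ile — identical.
Synonymous differences: 2.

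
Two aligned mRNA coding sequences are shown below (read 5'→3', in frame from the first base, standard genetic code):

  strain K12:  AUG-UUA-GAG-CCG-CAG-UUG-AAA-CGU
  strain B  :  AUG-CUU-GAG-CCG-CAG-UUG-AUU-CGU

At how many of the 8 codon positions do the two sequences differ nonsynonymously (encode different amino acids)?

1

Codon 1: AUG Met / AUG Met — identical.
Codon 2: UUA Leu / CUU Leu — synonymous.
Codon 3: GAG Glu / GAG Glu — identical.
Codon 4: CCG Pro / CCG Pro — identical.
Codon 5: CAG Gln / CAG Gln — identical.
Codon 6: UUG Leu / UUG Leu — identical.
Codon 7: AAA Lys / AUU Ile — nonsynonymous.
Codon 8: CGU Arg / CGU Arg — identical.
Nonsynonymous differences: 1.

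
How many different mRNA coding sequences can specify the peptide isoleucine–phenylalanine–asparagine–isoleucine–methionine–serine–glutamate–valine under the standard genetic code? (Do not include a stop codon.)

Ile: 3 codons.
Phe: 2 codons.
Asn: 2 codons.
Ile: 3 codons.
Met: 1 codon.
Ser: 6 codons.
Glu: 2 codons.
Val: 4 codons.
3 × 2 × 2 × 3 × 1 × 6 × 2 × 4 = 1728.

1728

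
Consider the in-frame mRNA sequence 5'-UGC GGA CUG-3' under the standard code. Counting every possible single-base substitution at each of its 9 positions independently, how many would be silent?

Codon 1 (UGC, Cys): 1 synonymous substitution.
Codon 2 (GGA, Gly): 3 synonymous substitutions.
Codon 3 (CUG, Leu): 4 synonymous substitutions.
Total: 1 + 3 + 4 = 8.

8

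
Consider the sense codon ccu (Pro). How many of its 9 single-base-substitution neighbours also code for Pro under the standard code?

Position 1: none → 0 synonymous.
Position 2: none → 0 synonymous.
Position 3: CCC, CCA, CCG → 3 synonymous.
Total: 0 + 0 + 3 = 3.

3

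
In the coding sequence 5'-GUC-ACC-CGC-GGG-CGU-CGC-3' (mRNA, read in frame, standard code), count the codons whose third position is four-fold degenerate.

Codon 1 GUC (Val): third position 4-fold.
Codon 2 ACC (Thr): third position 4-fold.
Codon 3 CGC (Arg): third position 4-fold.
Codon 4 GGG (Gly): third position 4-fold.
Codon 5 CGU (Arg): third position 4-fold.
Codon 6 CGC (Arg): third position 4-fold.
Four-fold degenerate third positions: 6.

6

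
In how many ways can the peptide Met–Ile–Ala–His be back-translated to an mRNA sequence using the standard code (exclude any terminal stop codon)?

24

Met: 1 codon.
Ile: 3 codons.
Ala: 4 codons.
His: 2 codons.
1 × 3 × 4 × 2 = 24.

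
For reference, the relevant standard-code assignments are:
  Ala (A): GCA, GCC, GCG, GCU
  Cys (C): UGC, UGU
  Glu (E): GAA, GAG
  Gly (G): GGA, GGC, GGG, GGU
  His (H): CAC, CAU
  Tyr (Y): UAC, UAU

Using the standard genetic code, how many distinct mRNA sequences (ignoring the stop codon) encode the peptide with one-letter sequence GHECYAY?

512

Gly: 4 codons.
His: 2 codons.
Glu: 2 codons.
Cys: 2 codons.
Tyr: 2 codons.
Ala: 4 codons.
Tyr: 2 codons.
4 × 2 × 2 × 2 × 2 × 4 × 2 = 512.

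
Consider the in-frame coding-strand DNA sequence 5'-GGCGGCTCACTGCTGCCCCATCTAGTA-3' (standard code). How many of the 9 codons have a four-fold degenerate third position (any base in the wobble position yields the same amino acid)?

Codon 1 GGC (Gly): third position 4-fold.
Codon 2 GGC (Gly): third position 4-fold.
Codon 3 TCA (Ser): third position 4-fold.
Codon 4 CTG (Leu): third position 4-fold.
Codon 5 CTG (Leu): third position 4-fold.
Codon 6 CCC (Pro): third position 4-fold.
Codon 7 CAT (His): third position 2-fold.
Codon 8 CTA (Leu): third position 4-fold.
Codon 9 GTA (Val): third position 4-fold.
Four-fold degenerate third positions: 8.

8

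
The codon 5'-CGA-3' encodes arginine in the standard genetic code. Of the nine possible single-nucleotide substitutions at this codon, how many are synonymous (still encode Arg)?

Position 1: AGA → 1 synonymous.
Position 2: none → 0 synonymous.
Position 3: CGU, CGC, CGG → 3 synonymous.
Total: 1 + 0 + 3 = 4.

4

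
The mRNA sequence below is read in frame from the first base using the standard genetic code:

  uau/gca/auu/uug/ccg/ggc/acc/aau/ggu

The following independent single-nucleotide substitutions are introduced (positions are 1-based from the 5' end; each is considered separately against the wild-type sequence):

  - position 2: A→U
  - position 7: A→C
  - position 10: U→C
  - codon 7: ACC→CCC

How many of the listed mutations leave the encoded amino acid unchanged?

1

Codon 1: UAU (Tyr) → UUU (Phe) — missense.
Codon 3: AUU (Ile) → CUU (Leu) — missense.
Codon 4: UUG (Leu) → CUG (Leu) — synonymous.
Codon 7: ACC (Thr) → CCC (Pro) — missense.
Synonymous: 1 of 4.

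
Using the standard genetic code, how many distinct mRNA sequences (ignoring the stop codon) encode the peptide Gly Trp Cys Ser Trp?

48

Gly: 4 codons.
Trp: 1 codon.
Cys: 2 codons.
Ser: 6 codons.
Trp: 1 codon.
4 × 1 × 2 × 6 × 1 = 48.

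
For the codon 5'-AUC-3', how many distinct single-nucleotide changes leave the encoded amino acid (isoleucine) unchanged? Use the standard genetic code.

Position 1: none → 0 synonymous.
Position 2: none → 0 synonymous.
Position 3: AUU, AUA → 2 synonymous.
Total: 0 + 0 + 2 = 2.

2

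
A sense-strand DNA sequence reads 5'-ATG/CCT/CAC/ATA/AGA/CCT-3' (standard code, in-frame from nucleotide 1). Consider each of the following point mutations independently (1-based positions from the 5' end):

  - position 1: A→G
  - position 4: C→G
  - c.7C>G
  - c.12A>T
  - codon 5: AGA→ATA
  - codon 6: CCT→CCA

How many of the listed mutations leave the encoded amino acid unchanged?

Codon 1: ATG (Met) → GTG (Val) — missense.
Codon 2: CCT (Pro) → GCT (Ala) — missense.
Codon 3: CAC (His) → GAC (Asp) — missense.
Codon 4: ATA (Ile) → ATT (Ile) — synonymous.
Codon 5: AGA (Arg) → ATA (Ile) — missense.
Codon 6: CCT (Pro) → CCA (Pro) — synonymous.
Synonymous: 2 of 6.

2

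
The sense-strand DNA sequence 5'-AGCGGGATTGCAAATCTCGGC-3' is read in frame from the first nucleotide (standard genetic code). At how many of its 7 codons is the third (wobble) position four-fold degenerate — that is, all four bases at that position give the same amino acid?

Codon 1 AGC (Ser): third position 2-fold.
Codon 2 GGG (Gly): third position 4-fold.
Codon 3 ATT (Ile): third position 3-fold.
Codon 4 GCA (Ala): third position 4-fold.
Codon 5 AAT (Asn): third position 2-fold.
Codon 6 CTC (Leu): third position 4-fold.
Codon 7 GGC (Gly): third position 4-fold.
Four-fold degenerate third positions: 4.

4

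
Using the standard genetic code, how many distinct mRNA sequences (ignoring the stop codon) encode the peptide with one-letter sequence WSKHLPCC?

Trp: 1 codon.
Ser: 6 codons.
Lys: 2 codons.
His: 2 codons.
Leu: 6 codons.
Pro: 4 codons.
Cys: 2 codons.
Cys: 2 codons.
1 × 6 × 2 × 2 × 6 × 4 × 2 × 2 = 2304.

2304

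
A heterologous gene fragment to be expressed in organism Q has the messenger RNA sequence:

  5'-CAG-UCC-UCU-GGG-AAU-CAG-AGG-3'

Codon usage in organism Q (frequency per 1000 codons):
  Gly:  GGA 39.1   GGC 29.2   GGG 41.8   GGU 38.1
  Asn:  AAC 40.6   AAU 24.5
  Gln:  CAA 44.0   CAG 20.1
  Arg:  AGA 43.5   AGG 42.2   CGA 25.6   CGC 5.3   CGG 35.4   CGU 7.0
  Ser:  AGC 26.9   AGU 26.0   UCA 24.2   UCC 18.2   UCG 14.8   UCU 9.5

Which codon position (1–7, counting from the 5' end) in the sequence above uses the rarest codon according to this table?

3

Codon 1 CAG (Gln): 20.1 per 1000.
Codon 2 UCC (Ser): 18.2 per 1000.
Codon 3 UCU (Ser): 9.5 per 1000.
Codon 4 GGG (Gly): 41.8 per 1000.
Codon 5 AAU (Asn): 24.5 per 1000.
Codon 6 CAG (Gln): 20.1 per 1000.
Codon 7 AGG (Arg): 42.2 per 1000.
Lowest frequency is 9.5 at codon 3.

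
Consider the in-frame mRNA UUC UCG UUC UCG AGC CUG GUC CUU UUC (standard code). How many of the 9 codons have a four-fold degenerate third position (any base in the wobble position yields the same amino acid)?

Codon 1 UUC (Phe): third position 2-fold.
Codon 2 UCG (Ser): third position 4-fold.
Codon 3 UUC (Phe): third position 2-fold.
Codon 4 UCG (Ser): third position 4-fold.
Codon 5 AGC (Ser): third position 2-fold.
Codon 6 CUG (Leu): third position 4-fold.
Codon 7 GUC (Val): third position 4-fold.
Codon 8 CUU (Leu): third position 4-fold.
Codon 9 UUC (Phe): third position 2-fold.
Four-fold degenerate third positions: 5.

5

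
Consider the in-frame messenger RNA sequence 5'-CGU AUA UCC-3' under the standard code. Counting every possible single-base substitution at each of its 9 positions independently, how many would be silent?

Codon 1 (CGU, Arg): 3 synonymous substitutions.
Codon 2 (AUA, Ile): 2 synonymous substitutions.
Codon 3 (UCC, Ser): 3 synonymous substitutions.
Total: 3 + 2 + 3 = 8.

8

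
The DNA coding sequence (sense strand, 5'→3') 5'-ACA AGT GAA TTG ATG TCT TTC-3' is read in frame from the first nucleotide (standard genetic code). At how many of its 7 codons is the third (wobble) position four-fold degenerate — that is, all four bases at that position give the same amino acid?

2

Codon 1 ACA (Thr): third position 4-fold.
Codon 2 AGT (Ser): third position 2-fold.
Codon 3 GAA (Glu): third position 2-fold.
Codon 4 TTG (Leu): third position 2-fold.
Codon 5 ATG (Met): third position 1-fold.
Codon 6 TCT (Ser): third position 4-fold.
Codon 7 TTC (Phe): third position 2-fold.
Four-fold degenerate third positions: 2.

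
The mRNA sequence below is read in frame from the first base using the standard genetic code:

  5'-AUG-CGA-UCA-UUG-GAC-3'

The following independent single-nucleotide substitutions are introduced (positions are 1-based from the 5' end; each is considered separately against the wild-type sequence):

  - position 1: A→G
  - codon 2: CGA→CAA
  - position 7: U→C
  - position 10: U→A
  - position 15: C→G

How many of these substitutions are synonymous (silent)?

Codon 1: AUG (Met) → GUG (Val) — missense.
Codon 2: CGA (Arg) → CAA (Gln) — missense.
Codon 3: UCA (Ser) → CCA (Pro) — missense.
Codon 4: UUG (Leu) → AUG (Met) — missense.
Codon 5: GAC (Asp) → GAG (Glu) — missense.
Synonymous: 0 of 5.

0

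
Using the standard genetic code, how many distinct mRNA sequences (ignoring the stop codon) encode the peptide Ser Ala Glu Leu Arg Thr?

6912

Ser: 6 codons.
Ala: 4 codons.
Glu: 2 codons.
Leu: 6 codons.
Arg: 6 codons.
Thr: 4 codons.
6 × 4 × 2 × 6 × 6 × 4 = 6912.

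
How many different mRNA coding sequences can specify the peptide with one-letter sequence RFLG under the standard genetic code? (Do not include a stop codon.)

Arg: 6 codons.
Phe: 2 codons.
Leu: 6 codons.
Gly: 4 codons.
6 × 2 × 6 × 4 = 288.

288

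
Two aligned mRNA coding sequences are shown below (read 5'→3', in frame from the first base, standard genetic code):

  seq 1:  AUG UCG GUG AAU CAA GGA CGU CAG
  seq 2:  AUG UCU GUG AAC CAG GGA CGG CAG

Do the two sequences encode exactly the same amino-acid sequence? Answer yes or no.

Codon 1: AUG Met / AUG Met — identical.
Codon 2: UCG Ser / UCU Ser — synonymous.
Codon 3: GUG Val / GUG Val — identical.
Codon 4: AAU Asn / AAC Asn — synonymous.
Codon 5: CAA Gln / CAG Gln — synonymous.
Codon 6: GGA Gly / GGA Gly — identical.
Codon 7: CGU Arg / CGG Arg — synonymous.
Codon 8: CAG Gln / CAG Gln — identical.
Nonsynonymous differences: 0 → same protein.

yes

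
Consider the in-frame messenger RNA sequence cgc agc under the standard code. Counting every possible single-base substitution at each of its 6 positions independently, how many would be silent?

Codon 1 (CGC, Arg): 3 synonymous substitutions.
Codon 2 (AGC, Ser): 1 synonymous substitution.
Total: 3 + 1 = 4.

4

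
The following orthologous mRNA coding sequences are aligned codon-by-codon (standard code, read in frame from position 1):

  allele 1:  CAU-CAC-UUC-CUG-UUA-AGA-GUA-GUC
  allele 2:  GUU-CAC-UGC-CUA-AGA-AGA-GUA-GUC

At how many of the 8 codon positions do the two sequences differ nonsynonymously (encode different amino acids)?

Codon 1: CAU His / GUU Val — nonsynonymous.
Codon 2: CAC His / CAC His — identical.
Codon 3: UUC Phe / UGC Cys — nonsynonymous.
Codon 4: CUG Leu / CUA Leu — synonymous.
Codon 5: UUA Leu / AGA Arg — nonsynonymous.
Codon 6: AGA Arg / AGA Arg — identical.
Codon 7: GUA Val / GUA Val — identical.
Codon 8: GUC Val / GUC Val — identical.
Nonsynonymous differences: 3.

3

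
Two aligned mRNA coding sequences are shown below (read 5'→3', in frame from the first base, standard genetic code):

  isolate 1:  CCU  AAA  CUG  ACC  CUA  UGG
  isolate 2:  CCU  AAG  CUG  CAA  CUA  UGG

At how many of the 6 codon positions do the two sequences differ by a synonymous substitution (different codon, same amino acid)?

Codon 1: CCU Pro / CCU Pro — identical.
Codon 2: AAA Lys / AAG Lys — synonymous.
Codon 3: CUG Leu / CUG Leu — identical.
Codon 4: ACC Thr / CAA Gln — nonsynonymous.
Codon 5: CUA Leu / CUA Leu — identical.
Codon 6: UGG Trp / UGG Trp — identical.
Synonymous differences: 1.

1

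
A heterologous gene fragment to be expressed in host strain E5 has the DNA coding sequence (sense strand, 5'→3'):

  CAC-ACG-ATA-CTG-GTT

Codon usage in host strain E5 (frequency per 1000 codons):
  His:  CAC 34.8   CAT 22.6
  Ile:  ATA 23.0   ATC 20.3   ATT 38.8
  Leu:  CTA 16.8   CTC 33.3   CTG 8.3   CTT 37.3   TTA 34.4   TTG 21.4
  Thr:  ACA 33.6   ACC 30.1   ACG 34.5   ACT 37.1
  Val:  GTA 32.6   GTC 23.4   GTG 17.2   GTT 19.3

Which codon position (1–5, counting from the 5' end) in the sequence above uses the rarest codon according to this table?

4

Codon 1 CAC (His): 34.8 per 1000.
Codon 2 ACG (Thr): 34.5 per 1000.
Codon 3 ATA (Ile): 23.0 per 1000.
Codon 4 CTG (Leu): 8.3 per 1000.
Codon 5 GTT (Val): 19.3 per 1000.
Lowest frequency is 8.3 at codon 4.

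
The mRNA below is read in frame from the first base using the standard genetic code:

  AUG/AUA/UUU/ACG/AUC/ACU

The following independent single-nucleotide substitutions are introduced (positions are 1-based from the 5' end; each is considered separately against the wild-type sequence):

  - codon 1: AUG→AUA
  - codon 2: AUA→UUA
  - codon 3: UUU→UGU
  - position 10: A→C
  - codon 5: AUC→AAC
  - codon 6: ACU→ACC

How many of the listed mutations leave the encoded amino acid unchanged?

1

Codon 1: AUG (Met) → AUA (Ile) — missense.
Codon 2: AUA (Ile) → UUA (Leu) — missense.
Codon 3: UUU (Phe) → UGU (Cys) — missense.
Codon 4: ACG (Thr) → CCG (Pro) — missense.
Codon 5: AUC (Ile) → AAC (Asn) — missense.
Codon 6: ACU (Thr) → ACC (Thr) — synonymous.
Synonymous: 1 of 6.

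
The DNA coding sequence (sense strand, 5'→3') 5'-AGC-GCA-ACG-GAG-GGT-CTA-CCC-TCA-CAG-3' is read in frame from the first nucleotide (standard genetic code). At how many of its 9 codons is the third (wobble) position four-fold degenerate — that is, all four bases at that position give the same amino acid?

6

Codon 1 AGC (Ser): third position 2-fold.
Codon 2 GCA (Ala): third position 4-fold.
Codon 3 ACG (Thr): third position 4-fold.
Codon 4 GAG (Glu): third position 2-fold.
Codon 5 GGT (Gly): third position 4-fold.
Codon 6 CTA (Leu): third position 4-fold.
Codon 7 CCC (Pro): third position 4-fold.
Codon 8 TCA (Ser): third position 4-fold.
Codon 9 CAG (Gln): third position 2-fold.
Four-fold degenerate third positions: 6.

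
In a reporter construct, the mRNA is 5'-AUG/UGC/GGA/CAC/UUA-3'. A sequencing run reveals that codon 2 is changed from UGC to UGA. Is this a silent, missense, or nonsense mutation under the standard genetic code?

nonsense

Position 6 falls in codon 2: UGC → Cys.
After the substitution the codon is UGA → Stop.
The new codon is a stop codon, so this is a nonsense mutation.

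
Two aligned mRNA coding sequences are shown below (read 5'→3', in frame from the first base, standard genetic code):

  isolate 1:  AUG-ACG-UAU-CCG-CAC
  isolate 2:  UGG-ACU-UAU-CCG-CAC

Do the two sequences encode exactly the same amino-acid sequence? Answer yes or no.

Codon 1: AUG Met / UGG Trp — nonsynonymous.
Codon 2: ACG Thr / ACU Thr — synonymous.
Codon 3: UAU Tyr / UAU Tyr — identical.
Codon 4: CCG Pro / CCG Pro — identical.
Codon 5: CAC His / CAC His — identical.
Nonsynonymous differences: 1 → different protein.

no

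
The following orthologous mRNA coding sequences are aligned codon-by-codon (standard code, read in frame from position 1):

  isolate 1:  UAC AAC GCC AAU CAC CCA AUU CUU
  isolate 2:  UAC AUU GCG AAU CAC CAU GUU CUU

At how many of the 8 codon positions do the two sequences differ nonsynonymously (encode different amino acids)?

3

Codon 1: UAC Tyr / UAC Tyr — identical.
Codon 2: AAC Asn / AUU Ile — nonsynonymous.
Codon 3: GCC Ala / GCG Ala — synonymous.
Codon 4: AAU Asn / AAU Asn — identical.
Codon 5: CAC His / CAC His — identical.
Codon 6: CCA Pro / CAU His — nonsynonymous.
Codon 7: AUU Ile / GUU Val — nonsynonymous.
Codon 8: CUU Leu / CUU Leu — identical.
Nonsynonymous differences: 3.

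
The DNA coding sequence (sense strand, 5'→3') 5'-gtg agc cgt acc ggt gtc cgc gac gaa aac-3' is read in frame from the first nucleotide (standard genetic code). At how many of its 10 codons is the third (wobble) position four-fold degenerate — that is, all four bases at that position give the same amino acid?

Codon 1 GTG (Val): third position 4-fold.
Codon 2 AGC (Ser): third position 2-fold.
Codon 3 CGT (Arg): third position 4-fold.
Codon 4 ACC (Thr): third position 4-fold.
Codon 5 GGT (Gly): third position 4-fold.
Codon 6 GTC (Val): third position 4-fold.
Codon 7 CGC (Arg): third position 4-fold.
Codon 8 GAC (Asp): third position 2-fold.
Codon 9 GAA (Glu): third position 2-fold.
Codon 10 AAC (Asn): third position 2-fold.
Four-fold degenerate third positions: 6.

6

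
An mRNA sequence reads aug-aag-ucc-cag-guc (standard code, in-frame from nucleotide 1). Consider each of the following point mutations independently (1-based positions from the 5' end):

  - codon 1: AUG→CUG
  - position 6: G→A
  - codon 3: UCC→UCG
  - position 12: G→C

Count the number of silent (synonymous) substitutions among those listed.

Codon 1: AUG (Met) → CUG (Leu) — missense.
Codon 2: AAG (Lys) → AAA (Lys) — synonymous.
Codon 3: UCC (Ser) → UCG (Ser) — synonymous.
Codon 4: CAG (Gln) → CAC (His) — missense.
Synonymous: 2 of 4.

2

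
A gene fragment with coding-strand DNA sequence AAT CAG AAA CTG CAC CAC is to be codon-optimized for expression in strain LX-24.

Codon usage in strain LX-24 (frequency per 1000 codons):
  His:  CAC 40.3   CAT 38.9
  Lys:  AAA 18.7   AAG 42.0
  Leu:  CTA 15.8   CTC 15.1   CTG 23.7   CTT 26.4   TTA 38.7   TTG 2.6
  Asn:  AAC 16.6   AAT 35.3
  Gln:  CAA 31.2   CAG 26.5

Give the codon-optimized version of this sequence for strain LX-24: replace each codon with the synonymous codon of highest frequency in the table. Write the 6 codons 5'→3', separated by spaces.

Codon 1 (Asn): best is AAT at 35.3.
Codon 2 (Gln): best is CAA at 31.2.
Codon 3 (Lys): best is AAG at 42.0.
Codon 4 (Leu): best is TTA at 38.7.
Codon 5 (His): best is CAC at 40.3.
Codon 6 (His): best is CAC at 40.3.

AAT CAA AAG TTA CAC CAC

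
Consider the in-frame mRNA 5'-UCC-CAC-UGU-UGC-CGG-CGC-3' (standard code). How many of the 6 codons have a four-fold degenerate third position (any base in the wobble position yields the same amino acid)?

3

Codon 1 UCC (Ser): third position 4-fold.
Codon 2 CAC (His): third position 2-fold.
Codon 3 UGU (Cys): third position 2-fold.
Codon 4 UGC (Cys): third position 2-fold.
Codon 5 CGG (Arg): third position 4-fold.
Codon 6 CGC (Arg): third position 4-fold.
Four-fold degenerate third positions: 3.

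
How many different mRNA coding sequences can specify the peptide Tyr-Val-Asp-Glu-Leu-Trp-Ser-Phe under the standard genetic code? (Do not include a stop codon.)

Tyr: 2 codons.
Val: 4 codons.
Asp: 2 codons.
Glu: 2 codons.
Leu: 6 codons.
Trp: 1 codon.
Ser: 6 codons.
Phe: 2 codons.
2 × 4 × 2 × 2 × 6 × 1 × 6 × 2 = 2304.

2304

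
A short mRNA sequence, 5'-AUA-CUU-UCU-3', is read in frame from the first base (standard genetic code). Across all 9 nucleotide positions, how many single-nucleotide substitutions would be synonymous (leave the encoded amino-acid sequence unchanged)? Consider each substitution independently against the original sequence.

Codon 1 (AUA, Ile): 2 synonymous substitutions.
Codon 2 (CUU, Leu): 3 synonymous substitutions.
Codon 3 (UCU, Ser): 3 synonymous substitutions.
Total: 2 + 3 + 3 = 8.

8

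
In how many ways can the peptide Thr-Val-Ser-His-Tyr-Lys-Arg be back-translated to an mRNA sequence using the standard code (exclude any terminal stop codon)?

4608

Thr: 4 codons.
Val: 4 codons.
Ser: 6 codons.
His: 2 codons.
Tyr: 2 codons.
Lys: 2 codons.
Arg: 6 codons.
4 × 4 × 6 × 2 × 2 × 2 × 6 = 4608.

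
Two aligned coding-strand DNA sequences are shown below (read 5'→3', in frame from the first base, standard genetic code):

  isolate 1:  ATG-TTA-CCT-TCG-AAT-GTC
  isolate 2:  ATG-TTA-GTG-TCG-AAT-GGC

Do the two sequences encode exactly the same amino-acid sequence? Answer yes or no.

Codon 1: ATG Met / ATG Met — identical.
Codon 2: TTA Leu / TTA Leu — identical.
Codon 3: CCT Pro / GTG Val — nonsynonymous.
Codon 4: TCG Ser / TCG Ser — identical.
Codon 5: AAT Asn / AAT Asn — identical.
Codon 6: GTC Val / GGC Gly — nonsynonymous.
Nonsynonymous differences: 2 → different protein.

no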